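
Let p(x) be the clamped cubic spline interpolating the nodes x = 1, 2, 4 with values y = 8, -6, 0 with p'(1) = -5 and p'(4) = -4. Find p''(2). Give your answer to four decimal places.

Let m_i = p''(x_i). Step sizes h_i = 1, 2; slopes of the chords Δ_i = (y_(i+1) - y_i)/h_i = -14, 3.
  1·m_0 + 6·m_1 + 2·m_2 = 6(Δ_1 - Δ_0) = 102
Clamped end conditions give two more equations: 2h_0·m_0 + h_0·m_1 = 6(Δ_0 - p'(1)) = -54 and h_1·m_1 + 2h_1·m_2 = 6(p'(4) - Δ_1) = -42.
Solving: m_0 = -131/3, m_1 = 100/3, m_2 = -163/6.

33.3333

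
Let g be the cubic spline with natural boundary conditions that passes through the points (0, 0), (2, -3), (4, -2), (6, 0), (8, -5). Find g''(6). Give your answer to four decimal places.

-2.8125

Put M_i = g'' at the i-th knot. Here h = (2, 2, 2, 2) and Δ = (-3/2, 1/2, 1, -5/2), so the interior equations h_(i-1)·M_(i-1) + 2(h_(i-1)+h_i)·M_i + h_i·M_(i+1) = 6(Δ_i − Δ_(i-1)) read
  2·M_0 + 8·M_1 + 2·M_2 = 6(Δ_1 - Δ_0) = 12
  2·M_1 + 8·M_2 + 2·M_3 = 6(Δ_2 - Δ_1) = 3
  2·M_2 + 8·M_3 + 2·M_4 = 6(Δ_3 - Δ_2) = -21
Natural end conditions: M_0 = M_4 = 0.
Hence M_0 = 0, M_1 = 21/16, M_2 = 3/4, M_3 = -45/16, M_4 = 0.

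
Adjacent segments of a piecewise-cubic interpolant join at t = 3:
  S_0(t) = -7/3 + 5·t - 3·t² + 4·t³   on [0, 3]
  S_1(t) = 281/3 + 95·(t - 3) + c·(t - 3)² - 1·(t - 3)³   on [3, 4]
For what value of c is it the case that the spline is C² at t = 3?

S_0''(t) = -6 + 24·t, so S_0''(3) = 66. On the right, S_1''(3) = 2c, so c = 33.

33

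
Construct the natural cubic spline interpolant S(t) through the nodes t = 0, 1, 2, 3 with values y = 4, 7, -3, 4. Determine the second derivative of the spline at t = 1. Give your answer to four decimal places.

Write m_i for S''(x_i). With h_i = 1, 1, 1 and divided differences Δ_i = 3, -10, 7, the continuity of S' gives the tridiagonal system
  1·m_0 + 4·m_1 + 1·m_2 = 6(Δ_1 - Δ_0) = -78
  1·m_1 + 4·m_2 + 1·m_3 = 6(Δ_2 - Δ_1) = 102
Natural end conditions: m_0 = m_3 = 0.
Solving: m_0 = 0, m_1 = -138/5, m_2 = 162/5, m_3 = 0.

-27.6000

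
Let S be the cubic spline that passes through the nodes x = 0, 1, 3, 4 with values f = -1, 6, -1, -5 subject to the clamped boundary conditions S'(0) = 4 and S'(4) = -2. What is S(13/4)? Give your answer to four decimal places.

Put M_i = S'' at the i-th knot. Here h = (1, 2, 1) and Δ = (7, -7/2, -4), so the interior equations h_(i-1)·M_(i-1) + 2(h_(i-1)+h_i)·M_i + h_i·M_(i+1) = 6(Δ_i − Δ_(i-1)) read
  1·M_0 + 6·M_1 + 2·M_2 = 6(Δ_1 - Δ_0) = -63
  2·M_1 + 6·M_2 + 1·M_3 = 6(Δ_2 - Δ_1) = -3
Clamped end conditions give two more equations: 2h_0·M_0 + h_0·M_1 = 6(Δ_0 - S'(0)) = 18 and h_2·M_2 + 2h_2·M_3 = 6(S'(4) - Δ_2) = 12.
Forward elimination and back-substitution give M_0 = 81/5, M_1 = -72/5, M_2 = 18/5, M_3 = 21/5.
On [3, 4], S(x) = -1 - 59/10·(x - 3) + 9/5·(x - 3)² + 1/10·(x - 3)³.
With (x - 3) = 1/4: S(13/4) = -1511/640.

-2.3609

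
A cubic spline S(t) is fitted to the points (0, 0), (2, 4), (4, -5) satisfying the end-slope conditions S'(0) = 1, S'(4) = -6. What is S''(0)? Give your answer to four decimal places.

Put M_i = S'' at the i-th knot. Here h = (2, 2) and Δ = (2, -9/2), so the interior equations h_(i-1)·M_(i-1) + 2(h_(i-1)+h_i)·M_i + h_i·M_(i+1) = 6(Δ_i − Δ_(i-1)) read
  2·M_0 + 8·M_1 + 2·M_2 = 6(Δ_1 - Δ_0) = -39
Clamped end conditions give two more equations: 2h_0·M_0 + h_0·M_1 = 6(Δ_0 - S'(0)) = 6 and h_1·M_1 + 2h_1·M_2 = 6(S'(4) - Δ_1) = -9.
Solving: M_0 = 37/8, M_1 = -25/4, M_2 = 7/8.

4.6250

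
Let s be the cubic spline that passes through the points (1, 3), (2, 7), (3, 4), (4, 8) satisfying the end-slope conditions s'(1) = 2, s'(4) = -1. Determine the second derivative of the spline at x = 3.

Put M_i = s'' at the i-th knot. Here h = (1, 1, 1) and Δ = (4, -3, 4), so the interior equations h_(i-1)·M_(i-1) + 2(h_(i-1)+h_i)·M_i + h_i·M_(i+1) = 6(Δ_i − Δ_(i-1)) read
  1·M_0 + 4·M_1 + 1·M_2 = 6(Δ_1 - Δ_0) = -42
  1·M_1 + 4·M_2 + 1·M_3 = 6(Δ_2 - Δ_1) = 42
Clamped end conditions give two more equations: 2h_0·M_0 + h_0·M_1 = 6(Δ_0 - s'(1)) = 12 and h_2·M_2 + 2h_2·M_3 = 6(s'(4) - Δ_2) = -30.
Forward elimination and back-substitution give M_0 = 16, M_1 = -20, M_2 = 22, M_3 = -26.

22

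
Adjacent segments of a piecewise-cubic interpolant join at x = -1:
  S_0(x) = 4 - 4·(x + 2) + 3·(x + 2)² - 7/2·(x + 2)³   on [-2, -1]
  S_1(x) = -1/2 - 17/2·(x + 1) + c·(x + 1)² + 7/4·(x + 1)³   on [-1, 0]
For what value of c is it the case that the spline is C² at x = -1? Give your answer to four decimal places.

-7.5000

S_0''(x) = 6 - 21·(x + 2), so S_0''(-1) = -15. On the right, S_1''(-1) = 2c, so c = -15/2.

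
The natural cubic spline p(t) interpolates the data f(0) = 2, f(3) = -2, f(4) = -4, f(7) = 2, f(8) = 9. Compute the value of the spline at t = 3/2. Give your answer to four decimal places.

0.4193

Let M_i = p''(x_i). Step sizes h_i = 3, 1, 3, 1; slopes of the chords Δ_i = (y_(i+1) - y_i)/h_i = -4/3, -2, 2, 7.
  3·M_0 + 8·M_1 + 1·M_2 = 6(Δ_1 - Δ_0) = -4
  1·M_1 + 8·M_2 + 3·M_3 = 6(Δ_2 - Δ_1) = 24
  3·M_2 + 8·M_3 + 1·M_4 = 6(Δ_3 - Δ_2) = 30
Natural end conditions: M_0 = M_4 = 0.
Hence M_0 = 0, M_1 = -161/216, M_2 = 53/27, M_3 = 217/72, M_4 = 0.
On [0, 3], p(t) = 2 - 415/432·t + 0·t² - 161/3888·t³.
With t = 3/2: p(3/2) = 161/384.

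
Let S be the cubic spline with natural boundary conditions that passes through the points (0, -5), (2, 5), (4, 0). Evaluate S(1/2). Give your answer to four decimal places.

-1.6211

With M_i denoting the second derivative at x_i, h_i = 2, 2, and Δ_i = (y_(i+1) − y_i)/h_i = 5, -5/2:
  2·M_0 + 8·M_1 + 2·M_2 = 6(Δ_1 - Δ_0) = -45
Natural end conditions: M_0 = M_2 = 0.
Hence M_0 = 0, M_1 = -45/8, M_2 = 0.
On [0, 2], S(t) = -5 + 55/8·t + 0·t² - 15/32·t³.
With t = 1/2: S(1/2) = -415/256.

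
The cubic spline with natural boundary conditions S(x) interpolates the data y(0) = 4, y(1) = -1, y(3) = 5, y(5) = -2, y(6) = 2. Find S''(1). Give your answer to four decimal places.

Write m_i for S''(x_i). With h_i = 1, 2, 2, 1 and divided differences Δ_i = -5, 3, -7/2, 4, the continuity of S' gives the tridiagonal system
  1·m_0 + 6·m_1 + 2·m_2 = 6(Δ_1 - Δ_0) = 48
  2·m_1 + 8·m_2 + 2·m_3 = 6(Δ_2 - Δ_1) = -39
  2·m_2 + 6·m_3 + 1·m_4 = 6(Δ_3 - Δ_2) = 45
Natural end conditions: m_0 = m_4 = 0.
Forward elimination and back-substitution give m_0 = 0, m_1 = 23/2, m_2 = -21/2, m_3 = 11, m_4 = 0.

11.5000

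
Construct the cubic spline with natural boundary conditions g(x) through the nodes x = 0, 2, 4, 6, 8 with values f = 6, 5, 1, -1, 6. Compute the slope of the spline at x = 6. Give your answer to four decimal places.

Write M_i for g''(x_i). With h_i = 2, 2, 2, 2 and divided differences Δ_i = -1/2, -2, -1, 7/2, the continuity of g' gives the tridiagonal system
  2·M_0 + 8·M_1 + 2·M_2 = 6(Δ_1 - Δ_0) = -9
  2·M_1 + 8·M_2 + 2·M_3 = 6(Δ_2 - Δ_1) = 6
  2·M_2 + 8·M_3 + 2·M_4 = 6(Δ_3 - Δ_2) = 27
Natural end conditions: M_0 = M_4 = 0.
Solving the tridiagonal system: M_0 = 0, M_1 = -33/28, M_2 = 3/14, M_3 = 93/28, M_4 = 0.
On [6, 8], g'(x) = b_3 + 2c_3·(x - 6) + 3d_3·(x - 6)² with b_3 = Δ_3 - h_3(2M_3 + M_4)/6 = 9/7, c_3 = M_3/2 = 93/56, d_3 = (M_4 - M_3)/(6h_3) = -31/112. So g'(6) = 9/7.

1.2857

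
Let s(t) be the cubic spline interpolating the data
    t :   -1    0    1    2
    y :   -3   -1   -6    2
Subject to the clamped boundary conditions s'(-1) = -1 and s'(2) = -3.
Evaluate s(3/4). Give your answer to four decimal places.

Write σ_i for s''(x_i). With h_i = 1, 1, 1 and divided differences Δ_i = 2, -5, 8, the continuity of s' gives the tridiagonal system
  1·σ_0 + 4·σ_1 + 1·σ_2 = 6(Δ_1 - Δ_0) = -42
  1·σ_1 + 4·σ_2 + 1·σ_3 = 6(Δ_2 - Δ_1) = 78
Clamped end conditions give two more equations: 2h_0·σ_0 + h_0·σ_1 = 6(Δ_0 - s'(-1)) = 18 and h_2·σ_2 + 2h_2·σ_3 = 6(s'(2) - Δ_2) = -66.
Solving the tridiagonal system: σ_0 = 328/15, σ_1 = -386/15, σ_2 = 586/15, σ_3 = -788/15.
On [0, 1], s(t) = -1 - 44/15·t - 193/15·t² + 54/5·t³.
With t = 3/4: s(3/4) = -941/160.

-5.8813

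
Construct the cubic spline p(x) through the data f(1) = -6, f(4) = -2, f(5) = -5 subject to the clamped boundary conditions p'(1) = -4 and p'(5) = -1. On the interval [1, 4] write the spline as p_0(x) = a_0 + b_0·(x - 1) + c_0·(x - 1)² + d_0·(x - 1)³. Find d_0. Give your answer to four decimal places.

With σ_i denoting the second derivative at x_i, h_i = 3, 1, and Δ_i = (y_(i+1) − y_i)/h_i = 4/3, -3:
  3·σ_0 + 8·σ_1 + 1·σ_2 = 6(Δ_1 - Δ_0) = -26
Clamped end conditions give two more equations: 2h_0·σ_0 + h_0·σ_1 = 6(Δ_0 - p'(1)) = 32 and h_1·σ_1 + 2h_1·σ_2 = 6(p'(5) - Δ_1) = 12.
Solving the tridiagonal system: σ_0 = 28/3, σ_1 = -8, σ_2 = 10.
On [1, 4], with p_0(x) = a_0 + b_0·(x - 1) + c_0·(x - 1)² + d_0·(x - 1)³: c_0 = σ_0/2 = 14/3, d_0 = (σ_1 - σ_0)/(6h_0) = -26/27, b_0 = Δ_0 - h_0(2σ_0 + σ_1)/6 = -4.

-0.9630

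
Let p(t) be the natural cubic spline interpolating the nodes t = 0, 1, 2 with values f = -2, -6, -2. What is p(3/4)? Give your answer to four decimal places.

-5.6563

Put σ_i = p'' at the i-th knot. Here h = (1, 1) and Δ = (-4, 4), so the interior equations h_(i-1)·σ_(i-1) + 2(h_(i-1)+h_i)·σ_i + h_i·σ_(i+1) = 6(Δ_i − Δ_(i-1)) read
  1·σ_0 + 4·σ_1 + 1·σ_2 = 6(Δ_1 - Δ_0) = 48
Natural end conditions: σ_0 = σ_2 = 0.
Solving the tridiagonal system: σ_0 = 0, σ_1 = 12, σ_2 = 0.
On [0, 1], p(t) = -2 - 6·t + 0·t² + 2·t³.
With t = 3/4: p(3/4) = -181/32.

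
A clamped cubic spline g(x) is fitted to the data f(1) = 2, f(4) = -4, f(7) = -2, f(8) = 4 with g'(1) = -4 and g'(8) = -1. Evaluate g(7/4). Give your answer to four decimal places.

-0.3574

Write M_i for g''(x_i). With h_i = 3, 3, 1 and divided differences Δ_i = -2, 2/3, 6, the continuity of g' gives the tridiagonal system
  3·M_0 + 12·M_1 + 3·M_2 = 6(Δ_1 - Δ_0) = 16
  3·M_1 + 8·M_2 + 1·M_3 = 6(Δ_2 - Δ_1) = 32
Clamped end conditions give two more equations: 2h_0·M_0 + h_0·M_1 = 6(Δ_0 - g'(1)) = 12 and h_2·M_2 + 2h_2·M_3 = 6(g'(8) - Δ_2) = -42.
Solving the tridiagonal system: M_0 = 242/93, M_1 = -112/93, M_2 = 234/31, M_3 = -768/31.
On [1, 4], g(x) = 2 - 4·(x - 1) + 121/93·(x - 1)² - 59/279·(x - 1)³.
With (x - 1) = 3/4: g(7/4) = -709/1984.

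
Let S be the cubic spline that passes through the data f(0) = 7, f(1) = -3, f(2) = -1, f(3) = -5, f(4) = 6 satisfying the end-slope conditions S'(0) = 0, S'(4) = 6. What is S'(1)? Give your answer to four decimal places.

-5.7321

With M_i denoting the second derivative at x_i, h_i = 1, 1, 1, 1, and Δ_i = (y_(i+1) − y_i)/h_i = -10, 2, -4, 11:
  1·M_0 + 4·M_1 + 1·M_2 = 6(Δ_1 - Δ_0) = 72
  1·M_1 + 4·M_2 + 1·M_3 = 6(Δ_2 - Δ_1) = -36
  1·M_2 + 4·M_3 + 1·M_4 = 6(Δ_3 - Δ_2) = 90
Clamped end conditions give two more equations: 2h_0·M_0 + h_0·M_1 = 6(Δ_0 - S'(0)) = -60 and h_3·M_3 + 2h_3·M_4 = 6(S'(4) - Δ_3) = -30.
Forward elimination and back-substitution give M_0 = -1359/28, M_1 = 519/14, M_2 = -111/4, M_3 = 531/14, M_4 = -951/28.
On [1, 2], S'(x) = b_1 + 2c_1·(x - 1) + 3d_1·(x - 1)² with b_1 = Δ_1 - h_1(2M_1 + M_2)/6 = -321/56, c_1 = M_1/2 = 519/28, d_1 = (M_2 - M_1)/(6h_1) = -605/56. So S'(1) = -321/56.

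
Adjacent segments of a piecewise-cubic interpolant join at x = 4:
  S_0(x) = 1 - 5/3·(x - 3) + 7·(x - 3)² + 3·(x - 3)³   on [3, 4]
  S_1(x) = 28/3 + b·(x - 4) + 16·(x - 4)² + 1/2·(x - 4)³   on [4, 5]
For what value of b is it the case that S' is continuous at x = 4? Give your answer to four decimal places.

S_0'(x) = -5/3 + 14·(x - 3) + 9·(x - 3)², so S_0'(4) = 64/3. On the right, S_1'(4) = b, so b = 64/3.

21.3333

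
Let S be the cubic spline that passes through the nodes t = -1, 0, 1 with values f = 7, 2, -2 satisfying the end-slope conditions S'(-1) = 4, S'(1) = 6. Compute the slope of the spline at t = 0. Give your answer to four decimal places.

Write m_i for S''(x_i). With h_i = 1, 1 and divided differences Δ_i = -5, -4, the continuity of S' gives the tridiagonal system
  1·m_0 + 4·m_1 + 1·m_2 = 6(Δ_1 - Δ_0) = 6
Clamped end conditions give two more equations: 2h_0·m_0 + h_0·m_1 = 6(Δ_0 - S'(-1)) = -54 and h_1·m_1 + 2h_1·m_2 = 6(S'(1) - Δ_1) = 60.
Forward elimination and back-substitution give m_0 = -55/2, m_1 = 1, m_2 = 59/2.
On [0, 1], S'(t) = b_1 + 2c_1·t + 3d_1·t² with b_1 = Δ_1 - h_1(2m_1 + m_2)/6 = -37/4, c_1 = m_1/2 = 1/2, d_1 = (m_2 - m_1)/(6h_1) = 19/4. So S'(0) = -37/4.

-9.2500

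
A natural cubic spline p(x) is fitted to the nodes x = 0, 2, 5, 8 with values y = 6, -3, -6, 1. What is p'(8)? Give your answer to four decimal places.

Put σ_i = p'' at the i-th knot. Here h = (2, 3, 3) and Δ = (-9/2, -1, 7/3), so the interior equations h_(i-1)·σ_(i-1) + 2(h_(i-1)+h_i)·σ_i + h_i·σ_(i+1) = 6(Δ_i − Δ_(i-1)) read
  2·σ_0 + 10·σ_1 + 3·σ_2 = 6(Δ_1 - Δ_0) = 21
  3·σ_1 + 12·σ_2 + 3·σ_3 = 6(Δ_2 - Δ_1) = 20
Natural end conditions: σ_0 = σ_3 = 0.
Hence σ_0 = 0, σ_1 = 64/37, σ_2 = 137/111, σ_3 = 0.
On [5, 8], p'(x) = b_2 + 2c_2·(x - 5) + 3d_2·(x - 5)² with b_2 = Δ_2 - h_2(2σ_2 + σ_3)/6 = 122/111, c_2 = σ_2/2 = 137/222, d_2 = (σ_3 - σ_2)/(6h_2) = -137/1998. So p'(8) = 655/222.

2.9505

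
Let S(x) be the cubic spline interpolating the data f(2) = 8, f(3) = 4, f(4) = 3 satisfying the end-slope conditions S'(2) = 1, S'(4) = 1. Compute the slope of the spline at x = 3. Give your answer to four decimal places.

With M_i denoting the second derivative at x_i, h_i = 1, 1, and Δ_i = (y_(i+1) − y_i)/h_i = -4, -1:
  1·M_0 + 4·M_1 + 1·M_2 = 6(Δ_1 - Δ_0) = 18
Clamped end conditions give two more equations: 2h_0·M_0 + h_0·M_1 = 6(Δ_0 - S'(2)) = -30 and h_1·M_1 + 2h_1·M_2 = 6(S'(4) - Δ_1) = 12.
Forward elimination and back-substitution give M_0 = -39/2, M_1 = 9, M_2 = 3/2.
On [3, 4], S'(x) = b_1 + 2c_1·(x - 3) + 3d_1·(x - 3)² with b_1 = Δ_1 - h_1(2M_1 + M_2)/6 = -17/4, c_1 = M_1/2 = 9/2, d_1 = (M_2 - M_1)/(6h_1) = -5/4. So S'(3) = -17/4.

-4.2500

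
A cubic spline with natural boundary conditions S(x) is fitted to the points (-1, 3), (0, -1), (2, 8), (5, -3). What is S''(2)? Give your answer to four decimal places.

Put σ_i = S'' at the i-th knot. Here h = (1, 2, 3) and Δ = (-4, 9/2, -11/3), so the interior equations h_(i-1)·σ_(i-1) + 2(h_(i-1)+h_i)·σ_i + h_i·σ_(i+1) = 6(Δ_i − Δ_(i-1)) read
  1·σ_0 + 6·σ_1 + 2·σ_2 = 6(Δ_1 - Δ_0) = 51
  2·σ_1 + 10·σ_2 + 3·σ_3 = 6(Δ_2 - Δ_1) = -49
Natural end conditions: σ_0 = σ_3 = 0.
Forward elimination and back-substitution give σ_0 = 0, σ_1 = 76/7, σ_2 = -99/14, σ_3 = 0.

-7.0714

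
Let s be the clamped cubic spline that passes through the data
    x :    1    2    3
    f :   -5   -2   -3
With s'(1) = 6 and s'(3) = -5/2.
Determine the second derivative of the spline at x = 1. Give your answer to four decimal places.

-7.2500

Write M_i for s''(x_i). With h_i = 1, 1 and divided differences Δ_i = 3, -1, the continuity of s' gives the tridiagonal system
  1·M_0 + 4·M_1 + 1·M_2 = 6(Δ_1 - Δ_0) = -24
Clamped end conditions give two more equations: 2h_0·M_0 + h_0·M_1 = 6(Δ_0 - s'(1)) = -18 and h_1·M_1 + 2h_1·M_2 = 6(s'(3) - Δ_1) = -9.
Solving: M_0 = -29/4, M_1 = -7/2, M_2 = -11/4.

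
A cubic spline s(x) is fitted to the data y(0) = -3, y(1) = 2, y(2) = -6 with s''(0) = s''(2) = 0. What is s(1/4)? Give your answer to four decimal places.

-0.9883

With M_i denoting the second derivative at x_i, h_i = 1, 1, and Δ_i = (y_(i+1) − y_i)/h_i = 5, -8:
  1·M_0 + 4·M_1 + 1·M_2 = 6(Δ_1 - Δ_0) = -78
Natural end conditions: M_0 = M_2 = 0.
Solving: M_0 = 0, M_1 = -39/2, M_2 = 0.
On [0, 1], s(x) = -3 + 33/4·x + 0·x² - 13/4·x³.
With x = 1/4: s(1/4) = -253/256.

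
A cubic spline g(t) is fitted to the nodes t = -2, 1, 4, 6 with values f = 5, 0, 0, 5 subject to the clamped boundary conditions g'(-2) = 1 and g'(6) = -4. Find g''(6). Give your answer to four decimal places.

Put M_i = g'' at the i-th knot. Here h = (3, 3, 2) and Δ = (-5/3, 0, 5/2), so the interior equations h_(i-1)·M_(i-1) + 2(h_(i-1)+h_i)·M_i + h_i·M_(i+1) = 6(Δ_i − Δ_(i-1)) read
  3·M_0 + 12·M_1 + 3·M_2 = 6(Δ_1 - Δ_0) = 10
  3·M_1 + 10·M_2 + 2·M_3 = 6(Δ_2 - Δ_1) = 15
Clamped end conditions give two more equations: 2h_0·M_0 + h_0·M_1 = 6(Δ_0 - g'(-2)) = -16 and h_2·M_2 + 2h_2·M_3 = 6(g'(6) - Δ_2) = -39.
Solving: M_0 = -343/114, M_1 = 13/19, M_2 = 137/38, M_3 = -439/38.

-11.5526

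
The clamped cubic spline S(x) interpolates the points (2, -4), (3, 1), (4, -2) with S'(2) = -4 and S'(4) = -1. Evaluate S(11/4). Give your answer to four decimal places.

-0.3555

Write σ_i for S''(x_i). With h_i = 1, 1 and divided differences Δ_i = 5, -3, the continuity of S' gives the tridiagonal system
  1·σ_0 + 4·σ_1 + 1·σ_2 = 6(Δ_1 - Δ_0) = -48
Clamped end conditions give two more equations: 2h_0·σ_0 + h_0·σ_1 = 6(Δ_0 - S'(2)) = 54 and h_1·σ_1 + 2h_1·σ_2 = 6(S'(4) - Δ_1) = 12.
Forward elimination and back-substitution give σ_0 = 81/2, σ_1 = -27, σ_2 = 39/2.
On [2, 3], S(x) = -4 - 4·(x - 2) + 81/4·(x - 2)² - 45/4·(x - 2)³.
With (x - 2) = 3/4: S(11/4) = -91/256.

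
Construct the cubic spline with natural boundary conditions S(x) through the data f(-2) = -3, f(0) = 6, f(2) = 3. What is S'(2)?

Let M_i = S''(x_i). Step sizes h_i = 2, 2; slopes of the chords Δ_i = (y_(i+1) - y_i)/h_i = 9/2, -3/2.
  2·M_0 + 8·M_1 + 2·M_2 = 6(Δ_1 - Δ_0) = -36
Natural end conditions: M_0 = M_2 = 0.
Forward elimination and back-substitution give M_0 = 0, M_1 = -9/2, M_2 = 0.
On [0, 2], S'(x) = b_1 + 2c_1·x + 3d_1·x² with b_1 = Δ_1 - h_1(2M_1 + M_2)/6 = 3/2, c_1 = M_1/2 = -9/4, d_1 = (M_2 - M_1)/(6h_1) = 3/8. So S'(2) = -3.

-3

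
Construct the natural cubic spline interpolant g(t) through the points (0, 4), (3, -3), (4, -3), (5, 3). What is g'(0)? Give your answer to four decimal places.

-2.6559

Let M_i = g''(x_i). Step sizes h_i = 3, 1, 1; slopes of the chords Δ_i = (y_(i+1) - y_i)/h_i = -7/3, 0, 6.
  3·M_0 + 8·M_1 + 1·M_2 = 6(Δ_1 - Δ_0) = 14
  1·M_1 + 4·M_2 + 1·M_3 = 6(Δ_2 - Δ_1) = 36
Natural end conditions: M_0 = M_3 = 0.
Solving the tridiagonal system: M_0 = 0, M_1 = 20/31, M_2 = 274/31, M_3 = 0.
On [0, 3], g'(t) = b_0 + 2c_0·t + 3d_0·t² with b_0 = Δ_0 - h_0(2M_0 + M_1)/6 = -247/93, c_0 = M_0/2 = 0, d_0 = (M_1 - M_0)/(6h_0) = 10/279. So g'(0) = -247/93.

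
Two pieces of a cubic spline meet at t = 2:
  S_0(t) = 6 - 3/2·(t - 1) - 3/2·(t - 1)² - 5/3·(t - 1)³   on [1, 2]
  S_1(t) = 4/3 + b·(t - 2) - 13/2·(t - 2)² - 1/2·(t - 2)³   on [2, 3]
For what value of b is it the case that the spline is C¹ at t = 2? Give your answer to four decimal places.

-9.5000

S_0'(t) = -3/2 - 3·(t - 1) - 5·(t - 1)², so S_0'(2) = -19/2. On the right, S_1'(2) = b, so b = -19/2.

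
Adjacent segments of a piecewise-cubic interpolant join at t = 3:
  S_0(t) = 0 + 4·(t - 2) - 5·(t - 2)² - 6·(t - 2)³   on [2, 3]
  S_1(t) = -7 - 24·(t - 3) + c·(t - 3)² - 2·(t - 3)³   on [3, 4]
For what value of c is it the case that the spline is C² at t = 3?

S_0''(t) = -10 - 36·(t - 2), so S_0''(3) = -46. On the right, S_1''(3) = 2c, so c = -23.

-23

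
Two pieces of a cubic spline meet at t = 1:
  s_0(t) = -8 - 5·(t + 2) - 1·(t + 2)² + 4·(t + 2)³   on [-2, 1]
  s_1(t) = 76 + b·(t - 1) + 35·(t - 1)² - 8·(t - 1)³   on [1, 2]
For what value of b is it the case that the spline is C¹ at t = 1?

s_0'(t) = -5 - 2·(t + 2) + 12·(t + 2)², so s_0'(1) = 97. On the right, s_1'(1) = b, so b = 97.

97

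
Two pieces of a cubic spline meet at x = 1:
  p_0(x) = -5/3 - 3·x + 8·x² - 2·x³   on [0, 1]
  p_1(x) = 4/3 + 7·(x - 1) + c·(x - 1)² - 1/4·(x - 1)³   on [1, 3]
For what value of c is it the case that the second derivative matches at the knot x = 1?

p_0''(x) = 16 - 12·x, so p_0''(1) = 4. On the right, p_1''(1) = 2c, so c = 2.

2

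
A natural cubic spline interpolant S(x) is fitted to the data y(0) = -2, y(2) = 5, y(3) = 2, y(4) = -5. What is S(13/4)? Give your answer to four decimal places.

With M_i denoting the second derivative at x_i, h_i = 2, 1, 1, and Δ_i = (y_(i+1) − y_i)/h_i = 7/2, -3, -7:
  2·M_0 + 6·M_1 + 1·M_2 = 6(Δ_1 - Δ_0) = -39
  1·M_1 + 4·M_2 + 1·M_3 = 6(Δ_2 - Δ_1) = -24
Natural end conditions: M_0 = M_3 = 0.
Hence M_0 = 0, M_1 = -132/23, M_2 = -105/23, M_3 = 0.
On [3, 4], S(x) = 2 - 126/23·(x - 3) - 105/46·(x - 3)² + 35/46·(x - 3)³.
With (x - 3) = 1/4: S(13/4) = 1471/2944.

0.4997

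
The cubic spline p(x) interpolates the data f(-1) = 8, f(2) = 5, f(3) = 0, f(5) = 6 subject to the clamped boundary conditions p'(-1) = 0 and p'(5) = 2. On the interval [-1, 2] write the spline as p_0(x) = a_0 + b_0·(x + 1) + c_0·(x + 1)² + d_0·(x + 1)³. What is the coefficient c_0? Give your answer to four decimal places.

0.7381

With M_i denoting the second derivative at x_i, h_i = 3, 1, 2, and Δ_i = (y_(i+1) − y_i)/h_i = -1, -5, 3:
  3·M_0 + 8·M_1 + 1·M_2 = 6(Δ_1 - Δ_0) = -24
  1·M_1 + 6·M_2 + 2·M_3 = 6(Δ_2 - Δ_1) = 48
Clamped end conditions give two more equations: 2h_0·M_0 + h_0·M_1 = 6(Δ_0 - p'(-1)) = -6 and h_2·M_2 + 2h_2·M_3 = 6(p'(5) - Δ_2) = -6.
Forward elimination and back-substitution give M_0 = 31/21, M_1 = -104/21, M_2 = 235/21, M_3 = -149/21.
On [-1, 2], with p_0(x) = a_0 + b_0·(x + 1) + c_0·(x + 1)² + d_0·(x + 1)³: c_0 = M_0/2 = 31/42, d_0 = (M_1 - M_0)/(6h_0) = -5/14, b_0 = Δ_0 - h_0(2M_0 + M_1)/6 = 0.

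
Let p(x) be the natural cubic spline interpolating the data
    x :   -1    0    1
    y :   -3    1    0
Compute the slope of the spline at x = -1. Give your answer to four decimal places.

Write M_i for p''(x_i). With h_i = 1, 1 and divided differences Δ_i = 4, -1, the continuity of p' gives the tridiagonal system
  1·M_0 + 4·M_1 + 1·M_2 = 6(Δ_1 - Δ_0) = -30
Natural end conditions: M_0 = M_2 = 0.
Solving: M_0 = 0, M_1 = -15/2, M_2 = 0.
On [-1, 0], p'(x) = b_0 + 2c_0·(x + 1) + 3d_0·(x + 1)² with b_0 = Δ_0 - h_0(2M_0 + M_1)/6 = 21/4, c_0 = M_0/2 = 0, d_0 = (M_1 - M_0)/(6h_0) = -5/4. So p'(-1) = 21/4.

5.2500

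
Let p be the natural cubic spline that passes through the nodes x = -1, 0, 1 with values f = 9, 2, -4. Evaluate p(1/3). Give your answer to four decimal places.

-0.0926

Write m_i for p''(x_i). With h_i = 1, 1 and divided differences Δ_i = -7, -6, the continuity of p' gives the tridiagonal system
  1·m_0 + 4·m_1 + 1·m_2 = 6(Δ_1 - Δ_0) = 6
Natural end conditions: m_0 = m_2 = 0.
Solving the tridiagonal system: m_0 = 0, m_1 = 3/2, m_2 = 0.
On [0, 1], p(x) = 2 - 13/2·x + 3/4·x² - 1/4·x³.
With x = 1/3: p(1/3) = -5/54.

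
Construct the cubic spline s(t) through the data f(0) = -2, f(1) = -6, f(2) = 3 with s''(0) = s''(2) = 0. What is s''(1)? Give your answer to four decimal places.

19.5000

Write M_i for s''(x_i). With h_i = 1, 1 and divided differences Δ_i = -4, 9, the continuity of s' gives the tridiagonal system
  1·M_0 + 4·M_1 + 1·M_2 = 6(Δ_1 - Δ_0) = 78
Natural end conditions: M_0 = M_2 = 0.
Solving: M_0 = 0, M_1 = 39/2, M_2 = 0.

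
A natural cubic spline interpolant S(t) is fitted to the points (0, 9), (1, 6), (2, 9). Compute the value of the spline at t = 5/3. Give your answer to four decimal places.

7.5556

Let σ_i = S''(x_i). Step sizes h_i = 1, 1; slopes of the chords Δ_i = (y_(i+1) - y_i)/h_i = -3, 3.
  1·σ_0 + 4·σ_1 + 1·σ_2 = 6(Δ_1 - Δ_0) = 36
Natural end conditions: σ_0 = σ_2 = 0.
Solving the tridiagonal system: σ_0 = 0, σ_1 = 9, σ_2 = 0.
On [1, 2], S(t) = 6 + 0·(t - 1) + 9/2·(t - 1)² - 3/2·(t - 1)³.
With (t - 1) = 2/3: S(5/3) = 68/9.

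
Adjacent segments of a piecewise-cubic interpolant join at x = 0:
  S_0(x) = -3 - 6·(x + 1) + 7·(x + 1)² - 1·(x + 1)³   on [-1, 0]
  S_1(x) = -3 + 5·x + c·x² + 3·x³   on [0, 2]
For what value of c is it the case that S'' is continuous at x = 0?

4

S_0''(x) = 14 - 6·(x + 1), so S_0''(0) = 8. On the right, S_1''(0) = 2c, so c = 4.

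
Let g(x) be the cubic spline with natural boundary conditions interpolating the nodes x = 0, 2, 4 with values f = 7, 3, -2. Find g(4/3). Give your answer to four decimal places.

Let M_i = g''(x_i). Step sizes h_i = 2, 2; slopes of the chords Δ_i = (y_(i+1) - y_i)/h_i = -2, -5/2.
  2·M_0 + 8·M_1 + 2·M_2 = 6(Δ_1 - Δ_0) = -3
Natural end conditions: M_0 = M_2 = 0.
Hence M_0 = 0, M_1 = -3/8, M_2 = 0.
On [0, 2], g(x) = 7 - 15/8·x + 0·x² - 1/32·x³.
With x = 4/3: g(4/3) = 239/54.

4.4259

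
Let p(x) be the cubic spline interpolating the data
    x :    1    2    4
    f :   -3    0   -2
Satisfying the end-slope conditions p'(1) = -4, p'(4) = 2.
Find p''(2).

Write M_i for p''(x_i). With h_i = 1, 2 and divided differences Δ_i = 3, -1, the continuity of p' gives the tridiagonal system
  1·M_0 + 6·M_1 + 2·M_2 = 6(Δ_1 - Δ_0) = -24
Clamped end conditions give two more equations: 2h_0·M_0 + h_0·M_1 = 6(Δ_0 - p'(1)) = 42 and h_1·M_1 + 2h_1·M_2 = 6(p'(4) - Δ_1) = 18.
Hence M_0 = 27, M_1 = -12, M_2 = 21/2.

-12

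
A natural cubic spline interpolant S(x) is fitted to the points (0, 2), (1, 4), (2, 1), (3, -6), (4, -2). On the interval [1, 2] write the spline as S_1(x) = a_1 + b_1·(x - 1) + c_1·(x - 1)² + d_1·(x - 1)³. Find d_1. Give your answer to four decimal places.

Let M_i = S''(x_i). Step sizes h_i = 1, 1, 1, 1; slopes of the chords Δ_i = (y_(i+1) - y_i)/h_i = 2, -3, -7, 4.
  1·M_0 + 4·M_1 + 1·M_2 = 6(Δ_1 - Δ_0) = -30
  1·M_1 + 4·M_2 + 1·M_3 = 6(Δ_2 - Δ_1) = -24
  1·M_2 + 4·M_3 + 1·M_4 = 6(Δ_3 - Δ_2) = 66
Natural end conditions: M_0 = M_4 = 0.
Forward elimination and back-substitution give M_0 = 0, M_1 = -36/7, M_2 = -66/7, M_3 = 132/7, M_4 = 0.
On [1, 2], with S_1(x) = a_1 + b_1·(x - 1) + c_1·(x - 1)² + d_1·(x - 1)³: c_1 = M_1/2 = -18/7, d_1 = (M_2 - M_1)/(6h_1) = -5/7, b_1 = Δ_1 - h_1(2M_1 + M_2)/6 = 2/7.

-0.7143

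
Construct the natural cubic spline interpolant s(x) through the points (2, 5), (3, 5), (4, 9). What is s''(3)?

Write M_i for s''(x_i). With h_i = 1, 1 and divided differences Δ_i = 0, 4, the continuity of s' gives the tridiagonal system
  1·M_0 + 4·M_1 + 1·M_2 = 6(Δ_1 - Δ_0) = 24
Natural end conditions: M_0 = M_2 = 0.
Forward elimination and back-substitution give M_0 = 0, M_1 = 6, M_2 = 0.

6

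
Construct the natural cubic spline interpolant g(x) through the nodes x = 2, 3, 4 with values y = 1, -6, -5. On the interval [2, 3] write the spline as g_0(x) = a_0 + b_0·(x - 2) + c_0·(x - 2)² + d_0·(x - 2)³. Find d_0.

2

Let m_i = g''(x_i). Step sizes h_i = 1, 1; slopes of the chords Δ_i = (y_(i+1) - y_i)/h_i = -7, 1.
  1·m_0 + 4·m_1 + 1·m_2 = 6(Δ_1 - Δ_0) = 48
Natural end conditions: m_0 = m_2 = 0.
Forward elimination and back-substitution give m_0 = 0, m_1 = 12, m_2 = 0.
On [2, 3], with g_0(x) = a_0 + b_0·(x - 2) + c_0·(x - 2)² + d_0·(x - 2)³: c_0 = m_0/2 = 0, d_0 = (m_1 - m_0)/(6h_0) = 2, b_0 = Δ_0 - h_0(2m_0 + m_1)/6 = -9.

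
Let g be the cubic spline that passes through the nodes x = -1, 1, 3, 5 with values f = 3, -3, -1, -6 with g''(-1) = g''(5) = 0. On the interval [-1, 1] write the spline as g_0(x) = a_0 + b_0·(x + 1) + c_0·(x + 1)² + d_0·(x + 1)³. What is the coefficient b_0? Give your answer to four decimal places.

-4.3000

Write σ_i for g''(x_i). With h_i = 2, 2, 2 and divided differences Δ_i = -3, 1, -5/2, the continuity of g' gives the tridiagonal system
  2·σ_0 + 8·σ_1 + 2·σ_2 = 6(Δ_1 - Δ_0) = 24
  2·σ_1 + 8·σ_2 + 2·σ_3 = 6(Δ_2 - Δ_1) = -21
Natural end conditions: σ_0 = σ_3 = 0.
Solving: σ_0 = 0, σ_1 = 39/10, σ_2 = -18/5, σ_3 = 0.
On [-1, 1], with g_0(x) = a_0 + b_0·(x + 1) + c_0·(x + 1)² + d_0·(x + 1)³: c_0 = σ_0/2 = 0, d_0 = (σ_1 - σ_0)/(6h_0) = 13/40, b_0 = Δ_0 - h_0(2σ_0 + σ_1)/6 = -43/10.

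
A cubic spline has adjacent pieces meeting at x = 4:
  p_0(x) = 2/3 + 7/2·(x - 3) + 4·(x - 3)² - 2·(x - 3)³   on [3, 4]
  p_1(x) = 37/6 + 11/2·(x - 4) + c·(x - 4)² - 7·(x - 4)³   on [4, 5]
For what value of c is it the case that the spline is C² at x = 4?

p_0''(x) = 8 - 12·(x - 3), so p_0''(4) = -4. On the right, p_1''(4) = 2c, so c = -2.

-2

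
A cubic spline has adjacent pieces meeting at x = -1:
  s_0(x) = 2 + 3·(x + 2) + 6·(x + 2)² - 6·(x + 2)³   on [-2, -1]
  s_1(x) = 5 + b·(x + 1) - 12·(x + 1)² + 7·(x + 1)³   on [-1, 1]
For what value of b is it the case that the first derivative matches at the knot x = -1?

-3

s_0'(x) = 3 + 12·(x + 2) - 18·(x + 2)², so s_0'(-1) = -3. On the right, s_1'(-1) = b, so b = -3.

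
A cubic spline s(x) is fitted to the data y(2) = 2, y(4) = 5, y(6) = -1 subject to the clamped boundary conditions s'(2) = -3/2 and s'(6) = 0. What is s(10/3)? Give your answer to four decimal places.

4.2222

Write σ_i for s''(x_i). With h_i = 2, 2 and divided differences Δ_i = 3/2, -3, the continuity of s' gives the tridiagonal system
  2·σ_0 + 8·σ_1 + 2·σ_2 = 6(Δ_1 - Δ_0) = -27
Clamped end conditions give two more equations: 2h_0·σ_0 + h_0·σ_1 = 6(Δ_0 - s'(2)) = 18 and h_1·σ_1 + 2h_1·σ_2 = 6(s'(6) - Δ_1) = 18.
Solving: σ_0 = 33/4, σ_1 = -15/2, σ_2 = 33/4.
On [2, 4], s(x) = 2 - 3/2·(x - 2) + 33/8·(x - 2)² - 21/16·(x - 2)³.
With (x - 2) = 4/3: s(10/3) = 38/9.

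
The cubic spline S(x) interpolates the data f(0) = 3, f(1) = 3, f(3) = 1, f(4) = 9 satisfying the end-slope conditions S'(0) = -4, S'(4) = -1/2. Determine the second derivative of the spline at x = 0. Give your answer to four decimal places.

16.9143

Let M_i = S''(x_i). Step sizes h_i = 1, 2, 1; slopes of the chords Δ_i = (y_(i+1) - y_i)/h_i = 0, -1, 8.
  1·M_0 + 6·M_1 + 2·M_2 = 6(Δ_1 - Δ_0) = -6
  2·M_1 + 6·M_2 + 1·M_3 = 6(Δ_2 - Δ_1) = 54
Clamped end conditions give two more equations: 2h_0·M_0 + h_0·M_1 = 6(Δ_0 - S'(0)) = 24 and h_2·M_2 + 2h_2·M_3 = 6(S'(4) - Δ_2) = -51.
Hence M_0 = 592/35, M_1 = -344/35, M_2 = 631/35, M_3 = -1208/35.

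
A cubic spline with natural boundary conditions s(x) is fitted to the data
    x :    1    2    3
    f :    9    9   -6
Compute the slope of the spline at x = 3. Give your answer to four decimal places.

-18.7500

Let m_i = s''(x_i). Step sizes h_i = 1, 1; slopes of the chords Δ_i = (y_(i+1) - y_i)/h_i = 0, -15.
  1·m_0 + 4·m_1 + 1·m_2 = 6(Δ_1 - Δ_0) = -90
Natural end conditions: m_0 = m_2 = 0.
Solving: m_0 = 0, m_1 = -45/2, m_2 = 0.
On [2, 3], s'(x) = b_1 + 2c_1·(x - 2) + 3d_1·(x - 2)² with b_1 = Δ_1 - h_1(2m_1 + m_2)/6 = -15/2, c_1 = m_1/2 = -45/4, d_1 = (m_2 - m_1)/(6h_1) = 15/4. So s'(3) = -75/4.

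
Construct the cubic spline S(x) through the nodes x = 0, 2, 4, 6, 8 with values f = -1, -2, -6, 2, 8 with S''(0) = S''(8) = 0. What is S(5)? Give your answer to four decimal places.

-2.8772

With m_i denoting the second derivative at x_i, h_i = 2, 2, 2, 2, and Δ_i = (y_(i+1) − y_i)/h_i = -1/2, -2, 4, 3:
  2·m_0 + 8·m_1 + 2·m_2 = 6(Δ_1 - Δ_0) = -9
  2·m_1 + 8·m_2 + 2·m_3 = 6(Δ_2 - Δ_1) = 36
  2·m_2 + 8·m_3 + 2·m_4 = 6(Δ_3 - Δ_2) = -6
Natural end conditions: m_0 = m_4 = 0.
Hence m_0 = 0, m_1 = -285/112, m_2 = 159/28, m_3 = -243/112, m_4 = 0.
On [4, 6], S(x) = -6 + 15/16·(x - 4) + 159/56·(x - 4)² - 293/448·(x - 4)³.
With (x - 4) = 1: S(5) = -1289/448.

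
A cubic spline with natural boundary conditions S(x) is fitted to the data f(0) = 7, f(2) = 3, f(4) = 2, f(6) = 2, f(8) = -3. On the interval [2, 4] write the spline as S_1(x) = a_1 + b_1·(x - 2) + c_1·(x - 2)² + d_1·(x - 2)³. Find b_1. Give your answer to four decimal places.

-1.3571

Put M_i = S'' at the i-th knot. Here h = (2, 2, 2, 2) and Δ = (-2, -1/2, 0, -5/2), so the interior equations h_(i-1)·M_(i-1) + 2(h_(i-1)+h_i)·M_i + h_i·M_(i+1) = 6(Δ_i − Δ_(i-1)) read
  2·M_0 + 8·M_1 + 2·M_2 = 6(Δ_1 - Δ_0) = 9
  2·M_1 + 8·M_2 + 2·M_3 = 6(Δ_2 - Δ_1) = 3
  2·M_2 + 8·M_3 + 2·M_4 = 6(Δ_3 - Δ_2) = -15
Natural end conditions: M_0 = M_4 = 0.
Solving the tridiagonal system: M_0 = 0, M_1 = 27/28, M_2 = 9/14, M_3 = -57/28, M_4 = 0.
On [2, 4], with S_1(x) = a_1 + b_1·(x - 2) + c_1·(x - 2)² + d_1·(x - 2)³: c_1 = M_1/2 = 27/56, d_1 = (M_2 - M_1)/(6h_1) = -3/112, b_1 = Δ_1 - h_1(2M_1 + M_2)/6 = -19/14.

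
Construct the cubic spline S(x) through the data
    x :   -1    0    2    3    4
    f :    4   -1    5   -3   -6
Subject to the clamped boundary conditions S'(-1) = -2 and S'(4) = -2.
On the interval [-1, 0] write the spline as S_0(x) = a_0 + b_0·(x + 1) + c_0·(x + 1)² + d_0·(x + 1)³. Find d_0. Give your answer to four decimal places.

Put σ_i = S'' at the i-th knot. Here h = (1, 2, 1, 1) and Δ = (-5, 3, -8, -3), so the interior equations h_(i-1)·σ_(i-1) + 2(h_(i-1)+h_i)·σ_i + h_i·σ_(i+1) = 6(Δ_i − Δ_(i-1)) read
  1·σ_0 + 6·σ_1 + 2·σ_2 = 6(Δ_1 - Δ_0) = 48
  2·σ_1 + 6·σ_2 + 1·σ_3 = 6(Δ_2 - Δ_1) = -66
  1·σ_2 + 4·σ_3 + 1·σ_4 = 6(Δ_3 - Δ_2) = 30
Clamped end conditions give two more equations: 2h_0·σ_0 + h_0·σ_1 = 6(Δ_0 - S'(-1)) = -18 and h_3·σ_3 + 2h_3·σ_4 = 6(S'(4) - Δ_3) = 6.
Hence σ_0 = -141/8, σ_1 = 69/4, σ_2 = -303/16, σ_3 = 105/8, σ_4 = -57/16.
On [-1, 0], with S_0(x) = a_0 + b_0·(x + 1) + c_0·(x + 1)² + d_0·(x + 1)³: c_0 = σ_0/2 = -141/16, d_0 = (σ_1 - σ_0)/(6h_0) = 93/16, b_0 = Δ_0 - h_0(2σ_0 + σ_1)/6 = -2.

5.8125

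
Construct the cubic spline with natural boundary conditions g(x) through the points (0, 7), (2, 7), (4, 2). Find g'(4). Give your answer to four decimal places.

Write m_i for g''(x_i). With h_i = 2, 2 and divided differences Δ_i = 0, -5/2, the continuity of g' gives the tridiagonal system
  2·m_0 + 8·m_1 + 2·m_2 = 6(Δ_1 - Δ_0) = -15
Natural end conditions: m_0 = m_2 = 0.
Solving the tridiagonal system: m_0 = 0, m_1 = -15/8, m_2 = 0.
On [2, 4], g'(x) = b_1 + 2c_1·(x - 2) + 3d_1·(x - 2)² with b_1 = Δ_1 - h_1(2m_1 + m_2)/6 = -5/4, c_1 = m_1/2 = -15/16, d_1 = (m_2 - m_1)/(6h_1) = 5/32. So g'(4) = -25/8.

-3.1250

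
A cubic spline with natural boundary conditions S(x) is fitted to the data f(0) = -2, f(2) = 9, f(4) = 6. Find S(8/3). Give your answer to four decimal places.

Put M_i = S'' at the i-th knot. Here h = (2, 2) and Δ = (11/2, -3/2), so the interior equations h_(i-1)·M_(i-1) + 2(h_(i-1)+h_i)·M_i + h_i·M_(i+1) = 6(Δ_i − Δ_(i-1)) read
  2·M_0 + 8·M_1 + 2·M_2 = 6(Δ_1 - Δ_0) = -42
Natural end conditions: M_0 = M_2 = 0.
Hence M_0 = 0, M_1 = -21/4, M_2 = 0.
On [2, 4], S(x) = 9 + 2·(x - 2) - 21/8·(x - 2)² + 7/16·(x - 2)³.
With (x - 2) = 2/3: S(8/3) = 251/27.

9.2963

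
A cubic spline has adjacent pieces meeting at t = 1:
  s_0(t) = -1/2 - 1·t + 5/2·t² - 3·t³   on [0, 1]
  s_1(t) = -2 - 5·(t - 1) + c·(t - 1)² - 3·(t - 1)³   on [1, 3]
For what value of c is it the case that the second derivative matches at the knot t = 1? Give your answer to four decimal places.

-6.5000

s_0''(t) = 5 - 18·t, so s_0''(1) = -13. On the right, s_1''(1) = 2c, so c = -13/2.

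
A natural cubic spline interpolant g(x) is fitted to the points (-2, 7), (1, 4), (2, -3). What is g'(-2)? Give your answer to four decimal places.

With σ_i denoting the second derivative at x_i, h_i = 3, 1, and Δ_i = (y_(i+1) − y_i)/h_i = -1, -7:
  3·σ_0 + 8·σ_1 + 1·σ_2 = 6(Δ_1 - Δ_0) = -36
Natural end conditions: σ_0 = σ_2 = 0.
Hence σ_0 = 0, σ_1 = -9/2, σ_2 = 0.
On [-2, 1], g'(x) = b_0 + 2c_0·(x + 2) + 3d_0·(x + 2)² with b_0 = Δ_0 - h_0(2σ_0 + σ_1)/6 = 5/4, c_0 = σ_0/2 = 0, d_0 = (σ_1 - σ_0)/(6h_0) = -1/4. So g'(-2) = 5/4.

1.2500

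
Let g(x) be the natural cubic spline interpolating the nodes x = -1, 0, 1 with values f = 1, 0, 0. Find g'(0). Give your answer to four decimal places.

Put σ_i = g'' at the i-th knot. Here h = (1, 1) and Δ = (-1, 0), so the interior equations h_(i-1)·σ_(i-1) + 2(h_(i-1)+h_i)·σ_i + h_i·σ_(i+1) = 6(Δ_i − Δ_(i-1)) read
  1·σ_0 + 4·σ_1 + 1·σ_2 = 6(Δ_1 - Δ_0) = 6
Natural end conditions: σ_0 = σ_2 = 0.
Forward elimination and back-substitution give σ_0 = 0, σ_1 = 3/2, σ_2 = 0.
On [0, 1], g'(x) = b_1 + 2c_1·x + 3d_1·x² with b_1 = Δ_1 - h_1(2σ_1 + σ_2)/6 = -1/2, c_1 = σ_1/2 = 3/4, d_1 = (σ_2 - σ_1)/(6h_1) = -1/4. So g'(0) = -1/2.

-0.5000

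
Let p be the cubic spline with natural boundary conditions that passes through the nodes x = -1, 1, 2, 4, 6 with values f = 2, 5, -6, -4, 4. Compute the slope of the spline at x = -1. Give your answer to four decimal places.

6.5000

With M_i denoting the second derivative at x_i, h_i = 2, 1, 2, 2, and Δ_i = (y_(i+1) − y_i)/h_i = 3/2, -11, 1, 4:
  2·M_0 + 6·M_1 + 1·M_2 = 6(Δ_1 - Δ_0) = -75
  1·M_1 + 6·M_2 + 2·M_3 = 6(Δ_2 - Δ_1) = 72
  2·M_2 + 8·M_3 + 2·M_4 = 6(Δ_3 - Δ_2) = 18
Natural end conditions: M_0 = M_4 = 0.
Solving the tridiagonal system: M_0 = 0, M_1 = -15, M_2 = 15, M_3 = -3/2, M_4 = 0.
On [-1, 1], p'(x) = b_0 + 2c_0·(x + 1) + 3d_0·(x + 1)² with b_0 = Δ_0 - h_0(2M_0 + M_1)/6 = 13/2, c_0 = M_0/2 = 0, d_0 = (M_1 - M_0)/(6h_0) = -5/4. So p'(-1) = 13/2.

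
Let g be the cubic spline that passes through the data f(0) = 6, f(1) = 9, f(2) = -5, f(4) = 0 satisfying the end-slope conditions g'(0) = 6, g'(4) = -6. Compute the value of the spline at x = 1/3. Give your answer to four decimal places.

8.2172

Let σ_i = g''(x_i). Step sizes h_i = 1, 1, 2; slopes of the chords Δ_i = (y_(i+1) - y_i)/h_i = 3, -14, 5/2.
  1·σ_0 + 4·σ_1 + 1·σ_2 = 6(Δ_1 - Δ_0) = -102
  1·σ_1 + 6·σ_2 + 2·σ_3 = 6(Δ_2 - Δ_1) = 99
Clamped end conditions give two more equations: 2h_0·σ_0 + h_0·σ_1 = 6(Δ_0 - g'(0)) = -18 and h_2·σ_2 + 2h_2·σ_3 = 6(g'(4) - Δ_2) = -51.
Solving: σ_0 = 195/22, σ_1 = -393/11, σ_2 = 705/22, σ_3 = -633/22.
On [0, 1], g(x) = 6 + 6·x + 195/44·x² - 327/44·x³.
With x = 1/3: g(1/3) = 1627/198.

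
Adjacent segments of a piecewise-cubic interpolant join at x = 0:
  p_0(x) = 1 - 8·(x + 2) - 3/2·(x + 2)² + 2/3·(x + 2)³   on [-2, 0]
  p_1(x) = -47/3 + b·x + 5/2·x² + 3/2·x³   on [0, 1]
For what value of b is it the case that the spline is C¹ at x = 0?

p_0'(x) = -8 - 3·(x + 2) + 2·(x + 2)², so p_0'(0) = -6. On the right, p_1'(0) = b, so b = -6.

-6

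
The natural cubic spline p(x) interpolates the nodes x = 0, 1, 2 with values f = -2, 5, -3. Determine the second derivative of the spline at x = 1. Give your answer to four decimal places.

Put M_i = p'' at the i-th knot. Here h = (1, 1) and Δ = (7, -8), so the interior equations h_(i-1)·M_(i-1) + 2(h_(i-1)+h_i)·M_i + h_i·M_(i+1) = 6(Δ_i − Δ_(i-1)) read
  1·M_0 + 4·M_1 + 1·M_2 = 6(Δ_1 - Δ_0) = -90
Natural end conditions: M_0 = M_2 = 0.
Solving the tridiagonal system: M_0 = 0, M_1 = -45/2, M_2 = 0.

-22.5000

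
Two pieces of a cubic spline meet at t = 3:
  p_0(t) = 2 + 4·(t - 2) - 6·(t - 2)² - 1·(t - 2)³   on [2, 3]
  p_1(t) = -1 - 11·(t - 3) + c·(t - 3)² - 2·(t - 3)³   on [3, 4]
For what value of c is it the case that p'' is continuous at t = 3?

-9

p_0''(t) = -12 - 6·(t - 2), so p_0''(3) = -18. On the right, p_1''(3) = 2c, so c = -9.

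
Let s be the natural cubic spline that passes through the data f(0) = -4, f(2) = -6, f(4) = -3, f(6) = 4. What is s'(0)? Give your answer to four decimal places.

With M_i denoting the second derivative at x_i, h_i = 2, 2, 2, and Δ_i = (y_(i+1) − y_i)/h_i = -1, 3/2, 7/2:
  2·M_0 + 8·M_1 + 2·M_2 = 6(Δ_1 - Δ_0) = 15
  2·M_1 + 8·M_2 + 2·M_3 = 6(Δ_2 - Δ_1) = 12
Natural end conditions: M_0 = M_3 = 0.
Forward elimination and back-substitution give M_0 = 0, M_1 = 8/5, M_2 = 11/10, M_3 = 0.
On [0, 2], s'(t) = b_0 + 2c_0·t + 3d_0·t² with b_0 = Δ_0 - h_0(2M_0 + M_1)/6 = -23/15, c_0 = M_0/2 = 0, d_0 = (M_1 - M_0)/(6h_0) = 2/15. So s'(0) = -23/15.

-1.5333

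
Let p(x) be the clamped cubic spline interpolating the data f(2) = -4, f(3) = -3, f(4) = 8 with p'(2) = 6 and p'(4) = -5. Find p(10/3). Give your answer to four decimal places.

Let σ_i = p''(x_i). Step sizes h_i = 1, 1; slopes of the chords Δ_i = (y_(i+1) - y_i)/h_i = 1, 11.
  1·σ_0 + 4·σ_1 + 1·σ_2 = 6(Δ_1 - Δ_0) = 60
Clamped end conditions give two more equations: 2h_0·σ_0 + h_0·σ_1 = 6(Δ_0 - p'(2)) = -30 and h_1·σ_1 + 2h_1·σ_2 = 6(p'(4) - Δ_1) = -96.
Solving the tridiagonal system: σ_0 = -71/2, σ_1 = 41, σ_2 = -137/2.
On [3, 4], p(x) = -3 + 35/4·(x - 3) + 41/2·(x - 3)² - 73/4·(x - 3)³.
With (x - 3) = 1/3: p(10/3) = 41/27.

1.5185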